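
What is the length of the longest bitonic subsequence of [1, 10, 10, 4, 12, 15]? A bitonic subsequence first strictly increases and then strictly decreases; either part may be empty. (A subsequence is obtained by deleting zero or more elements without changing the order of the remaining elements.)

One longest bitonic subsequence is 1, 10, 12, 15 (positions 1,2,5,6): it rises to 15 then falls. Length 4 is optimal.

4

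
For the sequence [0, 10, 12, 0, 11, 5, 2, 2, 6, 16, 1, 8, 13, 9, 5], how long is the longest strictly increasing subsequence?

5

Let dp[i] be the longest increasing subsequence ending at position i. Then dp = [1, 2, 3, 1, 3, 2, 2, 2, 3, 4, 2, 4, 5, 5, 3].
The maximum is 5; one witness is 0, 5, 6, 8, 13 at positions 1,6,9,12,13.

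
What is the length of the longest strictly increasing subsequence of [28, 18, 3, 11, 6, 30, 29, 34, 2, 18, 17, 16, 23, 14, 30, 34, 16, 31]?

6

One longest increasing subsequence is 3, 11, 18, 23, 30, 34 (positions 3,4,10,13,15,16), of length 6; no longer one exists.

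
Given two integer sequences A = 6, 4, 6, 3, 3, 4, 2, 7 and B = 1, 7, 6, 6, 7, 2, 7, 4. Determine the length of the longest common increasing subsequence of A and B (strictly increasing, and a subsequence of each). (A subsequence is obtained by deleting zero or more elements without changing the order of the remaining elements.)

2

For each value that appears in both, track the longest common increasing run ending there.
The best achievable length is 2; one witness is 6, 7 (A-positions 1,8, B-positions 3,5).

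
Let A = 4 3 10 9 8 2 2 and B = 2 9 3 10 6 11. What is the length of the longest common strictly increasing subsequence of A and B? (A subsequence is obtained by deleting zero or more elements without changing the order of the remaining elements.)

2

A longest common strictly increasing subsequence is 3, 10 (length 2); it appears in order in both A and B, and no longer such subsequence exists.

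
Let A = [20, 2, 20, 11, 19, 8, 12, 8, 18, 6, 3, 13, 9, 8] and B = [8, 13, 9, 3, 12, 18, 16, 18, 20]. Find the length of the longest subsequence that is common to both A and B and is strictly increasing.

3

For each value that appears in both, track the longest common increasing run ending there.
The best achievable length is 3; one witness is 8, 12, 18 (A-positions 6,7,9, B-positions 1,5,6).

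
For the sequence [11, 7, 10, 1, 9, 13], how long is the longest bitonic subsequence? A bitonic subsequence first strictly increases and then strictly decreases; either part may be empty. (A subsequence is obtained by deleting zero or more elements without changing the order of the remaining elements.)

Let inc[i] be the LIS ending at i and dec[i] the longest strictly decreasing subsequence starting at i. inc = [1, 1, 2, 1, 2, 3], dec = [3, 2, 2, 1, 1, 1].
max_i inc[i]+dec[i]−1 = 3, with one witness 11, 10, 9.

3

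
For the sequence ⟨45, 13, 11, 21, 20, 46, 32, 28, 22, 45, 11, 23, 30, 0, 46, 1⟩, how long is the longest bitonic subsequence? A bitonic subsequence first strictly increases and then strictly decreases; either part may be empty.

One longest bitonic subsequence is 13, 21, 46, 32, 28, 22, 11, 1 (positions 2,4,6,7,8,9,11,16): it rises to 46 then falls. Length 8 is optimal.

8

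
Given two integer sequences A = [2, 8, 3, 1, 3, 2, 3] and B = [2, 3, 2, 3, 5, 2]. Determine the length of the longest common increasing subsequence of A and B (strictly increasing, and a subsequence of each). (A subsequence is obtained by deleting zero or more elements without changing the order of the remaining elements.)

For each value that appears in both, track the longest common increasing run ending there.
The best achievable length is 2; one witness is 2, 3 (A-positions 1,3, B-positions 1,2).

2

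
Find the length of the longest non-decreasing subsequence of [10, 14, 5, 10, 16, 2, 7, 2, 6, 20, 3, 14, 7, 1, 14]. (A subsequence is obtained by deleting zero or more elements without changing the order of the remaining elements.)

Let dp[i] be the longest non-decreasing subsequence ending at position i. Then dp = [1, 2, 1, 2, 3, 1, 2, 2, 3, 4, 3, 4, 4, 1, 5].
The maximum is 5; one witness is 2, 2, 6, 14, 14 at positions 6,8,9,12,15.

5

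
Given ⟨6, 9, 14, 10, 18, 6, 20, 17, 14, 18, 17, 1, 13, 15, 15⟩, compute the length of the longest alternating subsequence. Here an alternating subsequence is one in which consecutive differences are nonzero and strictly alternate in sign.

10

A longest alternating subsequence is 6, 14, 10, 18, 6, 20, 17, 18, 1, 13 (positions 1,3,4,5,6,7,8,10,12,13); its 9 consecutive differences strictly alternate in sign, and length 10 is optimal.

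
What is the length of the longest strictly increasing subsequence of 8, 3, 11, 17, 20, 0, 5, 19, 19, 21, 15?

5

Let dp[i] be the longest increasing subsequence ending at position i. Then dp = [1, 1, 2, 3, 4, 1, 2, 4, 4, 5, 3].
The maximum is 5; one witness is 8, 11, 17, 20, 21 at positions 1,3,4,5,10.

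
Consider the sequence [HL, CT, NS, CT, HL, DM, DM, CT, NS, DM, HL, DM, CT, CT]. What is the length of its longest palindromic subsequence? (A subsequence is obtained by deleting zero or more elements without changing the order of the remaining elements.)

Using dp[i][j] = 2 + dp[i+1][j−1] if the ends match, else max(dp[i+1][j], dp[i][j−1]):
dp[1][14] = 9. A witness is CT CT DM DM NS DM DM CT CT at positions 2,4,6,7,9,10,12,13,14.

9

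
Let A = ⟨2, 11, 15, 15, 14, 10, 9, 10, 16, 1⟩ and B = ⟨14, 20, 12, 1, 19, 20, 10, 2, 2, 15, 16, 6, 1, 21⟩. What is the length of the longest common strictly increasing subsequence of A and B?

A longest common strictly increasing subsequence is 2, 15, 16 (length 3); it appears in order in both A and B, and no longer such subsequence exists.

3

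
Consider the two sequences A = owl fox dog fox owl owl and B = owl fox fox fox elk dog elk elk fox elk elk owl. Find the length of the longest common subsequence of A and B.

Backtracking the LCS table gives one alignment: owl (A1,B1) → fox (A2,B4) → dog (A3,B6) → fox (A4,B9) → owl (A6,B12).
So the longest common subsequence has length 5.

5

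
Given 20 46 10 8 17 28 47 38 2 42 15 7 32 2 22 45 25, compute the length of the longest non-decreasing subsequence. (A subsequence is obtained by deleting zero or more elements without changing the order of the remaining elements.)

Let dp[i] be the longest non-decreasing subsequence ending at position i. Then dp = [1, 2, 1, 1, 2, 3, 4, 4, 1, 5, 2, 2, 4, 2, 3, 6, 4].
The maximum is 6; one witness is 10, 17, 28, 38, 42, 45 at positions 3,5,6,8,10,16.

6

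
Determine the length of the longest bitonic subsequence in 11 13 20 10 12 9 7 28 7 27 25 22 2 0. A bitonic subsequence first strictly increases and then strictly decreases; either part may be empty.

9

Let inc[i] be the LIS ending at i and dec[i] the longest strictly decreasing subsequence starting at i. inc = [1, 2, 3, 1, 2, 1, 1, 4, 1, 4, 4, 4, 1, 1], dec = [6, 6, 6, 5, 5, 4, 3, 6, 3, 5, 4, 3, 2, 1].
max_i inc[i]+dec[i]−1 = 9, with one witness 11, 13, 20, 28, 27, 25, 22, 2, 0.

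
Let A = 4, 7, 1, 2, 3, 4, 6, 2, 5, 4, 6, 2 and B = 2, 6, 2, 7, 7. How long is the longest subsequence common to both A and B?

3

A longest common subsequence is 2, 6, 2 (length 3); the LCS DP confirms no longer common subsequence exists.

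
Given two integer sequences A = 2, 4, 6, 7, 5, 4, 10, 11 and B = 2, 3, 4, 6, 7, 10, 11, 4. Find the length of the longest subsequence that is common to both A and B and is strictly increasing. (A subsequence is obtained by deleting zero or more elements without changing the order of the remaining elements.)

A longest common strictly increasing subsequence is 2, 4, 6, 7, 10, 11 (length 6); it appears in order in both A and B, and no longer such subsequence exists.

6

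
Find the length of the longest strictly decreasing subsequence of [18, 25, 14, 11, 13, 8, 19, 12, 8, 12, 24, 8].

5

One longest decreasing subsequence is 18, 14, 13, 12, 8 (positions 1,3,5,8,9), of length 5; no longer one exists.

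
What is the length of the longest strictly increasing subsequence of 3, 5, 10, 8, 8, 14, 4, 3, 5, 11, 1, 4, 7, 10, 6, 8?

One longest increasing subsequence is 3, 4, 5, 7, 10 (positions 1,7,9,13,14), of length 5; no longer one exists.

5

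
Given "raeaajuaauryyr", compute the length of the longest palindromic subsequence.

7

Using dp[i][j] = 2 + dp[i+1][j−1] if the ends match, else max(dp[i+1][j], dp[i][j−1]):
dp[1][14] = 7. A witness is raauaar at positions 1,4,5,7,8,9,14.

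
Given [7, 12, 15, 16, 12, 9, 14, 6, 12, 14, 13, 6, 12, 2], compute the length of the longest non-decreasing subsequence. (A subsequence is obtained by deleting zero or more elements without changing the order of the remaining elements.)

5

One longest non-decreasing subsequence is 7, 12, 12, 14, 14 (positions 1,2,5,7,10), of length 5; no longer one exists.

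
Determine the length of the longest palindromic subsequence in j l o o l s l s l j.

Using dp[i][j] = 2 + dp[i+1][j−1] if the ends match, else max(dp[i+1][j], dp[i][j−1]):
dp[1][10] = 7. A witness is jlslslj at positions 1,2,6,7,8,9,10.

7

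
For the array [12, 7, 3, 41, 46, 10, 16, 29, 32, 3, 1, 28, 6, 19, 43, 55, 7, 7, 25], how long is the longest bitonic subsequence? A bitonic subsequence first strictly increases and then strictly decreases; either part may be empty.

Let inc[i] be the LIS ending at i and dec[i] the longest strictly decreasing subsequence starting at i. inc = [1, 1, 1, 2, 3, 2, 3, 4, 5, 1, 1, 4, 2, 4, 6, 7, 3, 3, 5], dec = [4, 3, 2, 5, 5, 3, 3, 4, 4, 2, 1, 3, 1, 2, 2, 2, 1, 1, 1].
max_i inc[i]+dec[i]−1 = 8, with one witness 7, 10, 16, 29, 32, 28, 19, 7.

8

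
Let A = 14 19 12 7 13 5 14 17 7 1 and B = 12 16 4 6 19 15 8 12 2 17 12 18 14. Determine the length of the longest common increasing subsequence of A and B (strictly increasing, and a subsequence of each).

2

A longest common strictly increasing subsequence is 12, 17 (length 2); it appears in order in both A and B, and no longer such subsequence exists.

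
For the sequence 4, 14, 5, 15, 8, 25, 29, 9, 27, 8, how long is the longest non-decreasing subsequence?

5

One longest non-decreasing subsequence is 4, 14, 15, 25, 29 (positions 1,2,4,6,7), of length 5; no longer one exists.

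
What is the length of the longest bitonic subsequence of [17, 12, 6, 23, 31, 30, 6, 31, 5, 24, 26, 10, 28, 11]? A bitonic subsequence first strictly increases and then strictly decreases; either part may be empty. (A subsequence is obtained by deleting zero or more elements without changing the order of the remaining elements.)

Let inc[i] be the LIS ending at i and dec[i] the longest strictly decreasing subsequence starting at i. inc = [1, 1, 1, 2, 3, 3, 1, 4, 1, 3, 4, 2, 5, 3], dec = [4, 3, 2, 3, 4, 3, 2, 3, 1, 2, 2, 1, 2, 1].
max_i inc[i]+dec[i]−1 = 6, with one witness 17, 23, 31, 30, 28, 11.

6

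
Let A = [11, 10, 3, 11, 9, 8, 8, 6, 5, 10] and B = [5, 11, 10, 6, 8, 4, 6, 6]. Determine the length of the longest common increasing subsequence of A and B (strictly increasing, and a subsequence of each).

2

A longest common strictly increasing subsequence is 5, 10 (length 2); it appears in order in both A and B, and no longer such subsequence exists.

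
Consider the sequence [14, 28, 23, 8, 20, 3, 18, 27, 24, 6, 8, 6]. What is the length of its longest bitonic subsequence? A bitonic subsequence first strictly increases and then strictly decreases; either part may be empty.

Let inc[i] be the LIS ending at i and dec[i] the longest strictly decreasing subsequence starting at i. inc = [1, 2, 2, 1, 2, 1, 2, 3, 3, 2, 3, 2], dec = [3, 6, 5, 2, 4, 1, 3, 4, 3, 1, 2, 1].
max_i inc[i]+dec[i]−1 = 7, with one witness 14, 28, 23, 20, 18, 8, 6.

7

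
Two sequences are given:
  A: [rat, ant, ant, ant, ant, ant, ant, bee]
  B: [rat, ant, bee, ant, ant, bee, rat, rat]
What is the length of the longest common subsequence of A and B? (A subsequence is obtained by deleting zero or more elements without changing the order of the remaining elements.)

5

A longest common subsequence is rat, ant, ant, ant, bee (length 5); the LCS DP confirms no longer common subsequence exists.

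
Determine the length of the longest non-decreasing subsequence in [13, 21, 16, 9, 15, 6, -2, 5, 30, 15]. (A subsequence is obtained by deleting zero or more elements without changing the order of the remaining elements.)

3

Scanning left to right, the best length ending at each element is: 13→1, 21→2, 16→2, 9→1, 15→2, 6→1, -2→1, 5→2, 30→3, 15→3.
So the longest non-decreasing subsequence has length 3, e.g. 13, 21, 30.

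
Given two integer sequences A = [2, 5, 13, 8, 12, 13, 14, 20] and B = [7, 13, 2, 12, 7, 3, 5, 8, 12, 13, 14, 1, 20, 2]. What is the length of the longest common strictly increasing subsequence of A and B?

A longest common strictly increasing subsequence is 2, 5, 8, 12, 13, 14, 20 (length 7); it appears in order in both A and B, and no longer such subsequence exists.

7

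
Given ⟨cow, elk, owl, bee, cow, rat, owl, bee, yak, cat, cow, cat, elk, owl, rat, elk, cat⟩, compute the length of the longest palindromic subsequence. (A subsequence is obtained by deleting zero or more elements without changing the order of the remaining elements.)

9

One longest palindromic subsequence is elk rat owl cat cow cat owl rat elk (positions 2,6,7,10,11,12,14,15,16); it reads the same forward and backward, and the interval DP gives dp[1][17] = 9.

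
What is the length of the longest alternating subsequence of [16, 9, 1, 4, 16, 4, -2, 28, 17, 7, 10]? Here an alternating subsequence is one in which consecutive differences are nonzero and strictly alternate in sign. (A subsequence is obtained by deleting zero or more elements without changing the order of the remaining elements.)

Track the best alternating length ending on an up-step vs a down-step at each position: up/down = 1/1, 1/2, 1/2, 3/2, 3/1, 3/4, 1/4, 5/1, 5/6, 5/6, 7/6.
The maximum over both is 7; one such subsequence is 16, 9, 16, 4, 28, 7, 10.

7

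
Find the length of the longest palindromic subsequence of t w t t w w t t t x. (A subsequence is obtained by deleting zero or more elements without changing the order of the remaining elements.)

Using dp[i][j] = 2 + dp[i+1][j−1] if the ends match, else max(dp[i+1][j], dp[i][j−1]):
dp[1][10] = 8. A witness is tttwwttt at positions 1,3,4,5,6,7,8,9.

8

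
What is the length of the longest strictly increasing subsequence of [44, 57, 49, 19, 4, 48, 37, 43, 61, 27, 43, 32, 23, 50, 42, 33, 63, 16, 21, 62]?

5

Let dp[i] be the longest increasing subsequence ending at position i. Then dp = [1, 2, 2, 1, 1, 2, 2, 3, 4, 2, 3, 3, 2, 4, 4, 4, 5, 2, 3, 5].
The maximum is 5; one witness is 19, 37, 43, 61, 63 at positions 4,7,8,9,17.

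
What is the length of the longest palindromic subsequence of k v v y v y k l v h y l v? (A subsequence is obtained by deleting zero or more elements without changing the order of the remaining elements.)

7

One longest palindromic subsequence is vyvlvyv (positions 2,4,5,8,9,11,13); it reads the same forward and backward, and the interval DP gives dp[1][13] = 7.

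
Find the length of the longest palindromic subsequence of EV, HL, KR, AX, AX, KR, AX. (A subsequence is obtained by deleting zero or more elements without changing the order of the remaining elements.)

4

One longest palindromic subsequence is KR AX AX KR (positions 3,4,5,6); it reads the same forward and backward, and the interval DP gives dp[1][7] = 4.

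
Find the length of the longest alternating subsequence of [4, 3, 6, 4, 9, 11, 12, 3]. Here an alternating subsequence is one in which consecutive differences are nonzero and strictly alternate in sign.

6

Track the best alternating length ending on an up-step vs a down-step at each position: up/down = 1/1, 1/2, 3/1, 3/4, 5/1, 5/1, 5/1, 1/6.
The maximum over both is 6; one such subsequence is 4, 3, 6, 4, 9, 3.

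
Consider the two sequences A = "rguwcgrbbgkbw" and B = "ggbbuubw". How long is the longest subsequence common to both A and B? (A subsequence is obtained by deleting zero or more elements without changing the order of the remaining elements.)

6

Backtracking the LCS table gives one alignment: g (A2,B1) → g (A6,B2) → b (A8,B3) → b (A9,B4) → b (A12,B7) → w (A13,B8).
So the longest common subsequence has length 6.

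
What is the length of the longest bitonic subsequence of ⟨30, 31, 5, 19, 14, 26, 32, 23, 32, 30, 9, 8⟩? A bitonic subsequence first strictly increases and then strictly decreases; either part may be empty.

One longest bitonic subsequence is 5, 19, 26, 32, 30, 9, 8 (positions 3,4,6,7,10,11,12): it rises to 32 then falls. Length 7 is optimal.

7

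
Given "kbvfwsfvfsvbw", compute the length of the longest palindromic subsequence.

Using dp[i][j] = 2 + dp[i+1][j−1] if the ends match, else max(dp[i+1][j], dp[i][j−1]):
dp[1][13] = 9. A witness is bvsfvfsvb at positions 2,3,6,7,8,9,10,11,12.

9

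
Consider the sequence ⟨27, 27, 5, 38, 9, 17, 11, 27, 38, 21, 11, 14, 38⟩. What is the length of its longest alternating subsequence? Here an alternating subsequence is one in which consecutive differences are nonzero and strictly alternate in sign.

9

Track the best alternating length ending on an up-step vs a down-step at each position: up/down = 1/1, 1/1, 1/2, 3/1, 3/4, 5/4, 5/6, 7/4, 7/1, 7/8, 5/8, 9/8, 9/1.
The maximum over both is 9; one such subsequence is 27, 5, 38, 9, 17, 11, 27, 11, 14.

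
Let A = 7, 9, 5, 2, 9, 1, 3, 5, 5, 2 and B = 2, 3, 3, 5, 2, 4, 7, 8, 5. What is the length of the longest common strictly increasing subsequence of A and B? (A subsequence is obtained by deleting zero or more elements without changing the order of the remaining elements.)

For each value that appears in both, track the longest common increasing run ending there.
The best achievable length is 3; one witness is 2, 3, 5 (A-positions 4,7,8, B-positions 1,2,4).

3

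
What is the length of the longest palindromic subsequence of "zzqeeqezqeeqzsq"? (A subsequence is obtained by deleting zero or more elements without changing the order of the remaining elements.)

Using dp[i][j] = 2 + dp[i+1][j−1] if the ends match, else max(dp[i+1][j], dp[i][j−1]):
dp[1][15] = 11. A witness is zqeeqzqeeqz at positions 2,3,4,5,6,8,9,10,11,12,13.

11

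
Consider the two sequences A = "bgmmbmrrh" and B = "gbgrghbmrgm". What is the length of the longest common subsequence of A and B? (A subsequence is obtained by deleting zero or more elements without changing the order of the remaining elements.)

5

A longest common subsequence is bgbmr (length 5); the LCS DP confirms no longer common subsequence exists.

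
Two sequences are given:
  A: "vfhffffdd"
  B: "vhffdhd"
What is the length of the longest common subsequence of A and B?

A longest common subsequence is vhffdd (length 6); the LCS DP confirms no longer common subsequence exists.

6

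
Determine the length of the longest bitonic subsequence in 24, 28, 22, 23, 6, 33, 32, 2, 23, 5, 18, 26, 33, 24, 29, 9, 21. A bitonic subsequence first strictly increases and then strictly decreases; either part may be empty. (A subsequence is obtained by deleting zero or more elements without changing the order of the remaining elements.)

One longest bitonic subsequence is 24, 28, 33, 32, 26, 24, 21 (positions 1,2,6,7,12,14,17): it rises to 33 then falls. Length 7 is optimal.

7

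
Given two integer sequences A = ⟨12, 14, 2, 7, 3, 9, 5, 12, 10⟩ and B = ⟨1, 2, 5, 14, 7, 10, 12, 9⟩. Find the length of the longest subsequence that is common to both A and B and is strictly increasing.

A longest common strictly increasing subsequence is 2, 5, 10 (length 3); it appears in order in both A and B, and no longer such subsequence exists.

3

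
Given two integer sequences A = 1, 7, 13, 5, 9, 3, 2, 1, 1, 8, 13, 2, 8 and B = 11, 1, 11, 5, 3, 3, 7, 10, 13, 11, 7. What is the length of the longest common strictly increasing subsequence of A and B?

3

A longest common strictly increasing subsequence is 1, 7, 13 (length 3); it appears in order in both A and B, and no longer such subsequence exists.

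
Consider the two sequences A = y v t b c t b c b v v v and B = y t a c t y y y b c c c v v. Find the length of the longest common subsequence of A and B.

Backtracking the LCS table gives one alignment: y (A1,B1) → t (A3,B2) → c (A5,B4) → t (A6,B5) → b (A7,B9) → c (A8,B12) → v (A11,B13) → v (A12,B14).
So the longest common subsequence has length 8.

8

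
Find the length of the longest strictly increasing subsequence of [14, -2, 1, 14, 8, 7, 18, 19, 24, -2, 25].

7

Scanning left to right, the best length ending at each element is: 14→1, -2→1, 1→2, 14→3, 8→3, 7→3, 18→4, 19→5, 24→6, -2→1, 25→7.
So the longest increasing subsequence has length 7, e.g. -2, 1, 14, 18, 19, 24, 25.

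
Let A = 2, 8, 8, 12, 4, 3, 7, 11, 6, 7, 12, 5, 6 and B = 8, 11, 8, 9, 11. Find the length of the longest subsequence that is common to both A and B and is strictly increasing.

A longest common strictly increasing subsequence is 8, 11 (length 2); it appears in order in both A and B, and no longer such subsequence exists.

2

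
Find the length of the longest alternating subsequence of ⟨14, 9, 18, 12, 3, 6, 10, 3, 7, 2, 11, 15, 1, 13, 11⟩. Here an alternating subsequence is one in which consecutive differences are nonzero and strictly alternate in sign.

Track the best alternating length ending on an up-step vs a down-step at each position: up/down = 1/1, 1/2, 3/1, 3/4, 1/4, 5/4, 5/4, 1/6, 7/6, 1/8, 9/4, 9/4, 1/10, 11/10, 11/12.
The maximum over both is 12; one such subsequence is 14, 9, 18, 3, 6, 3, 7, 2, 11, 1, 13, 11.

12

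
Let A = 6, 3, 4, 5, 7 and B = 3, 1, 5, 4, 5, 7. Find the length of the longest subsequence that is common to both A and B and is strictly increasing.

For each value that appears in both, track the longest common increasing run ending there.
The best achievable length is 4; one witness is 3, 4, 5, 7 (A-positions 2,3,4,5, B-positions 1,4,5,6).

4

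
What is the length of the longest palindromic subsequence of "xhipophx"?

Using dp[i][j] = 2 + dp[i+1][j−1] if the ends match, else max(dp[i+1][j], dp[i][j−1]):
dp[1][8] = 7. A witness is xhpophx at positions 1,2,4,5,6,7,8.

7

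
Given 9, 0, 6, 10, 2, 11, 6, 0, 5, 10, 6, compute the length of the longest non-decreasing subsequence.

Scanning left to right, the best length ending at each element is: 9→1, 0→1, 6→2, 10→3, 2→2, 11→4, 6→3, 0→2, 5→3, 10→4, 6→4.
So the longest non-decreasing subsequence has length 4, e.g. 0, 6, 10, 11.

4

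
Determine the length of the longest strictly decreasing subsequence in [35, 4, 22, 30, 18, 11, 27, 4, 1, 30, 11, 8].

6

One longest decreasing subsequence is 35, 22, 18, 11, 4, 1 (positions 1,3,5,6,8,9), of length 6; no longer one exists.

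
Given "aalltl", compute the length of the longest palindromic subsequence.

Using dp[i][j] = 2 + dp[i+1][j−1] if the ends match, else max(dp[i+1][j], dp[i][j−1]):
dp[1][6] = 3. A witness is ltl at positions 3,5,6.

3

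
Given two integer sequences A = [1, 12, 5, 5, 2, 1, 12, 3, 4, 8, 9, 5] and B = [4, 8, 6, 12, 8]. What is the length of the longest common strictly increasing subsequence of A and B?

A longest common strictly increasing subsequence is 4, 8 (length 2); it appears in order in both A and B, and no longer such subsequence exists.

2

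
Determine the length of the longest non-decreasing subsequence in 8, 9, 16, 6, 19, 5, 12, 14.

Let dp[i] be the longest non-decreasing subsequence ending at position i. Then dp = [1, 2, 3, 1, 4, 1, 3, 4].
The maximum is 4; one witness is 8, 9, 16, 19 at positions 1,2,3,5.

4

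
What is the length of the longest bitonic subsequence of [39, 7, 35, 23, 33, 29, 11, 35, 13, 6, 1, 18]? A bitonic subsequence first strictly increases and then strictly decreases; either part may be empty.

7

Let inc[i] be the LIS ending at i and dec[i] the longest strictly decreasing subsequence starting at i. inc = [1, 1, 2, 2, 3, 3, 2, 4, 3, 1, 1, 4], dec = [7, 3, 6, 4, 5, 4, 3, 4, 3, 2, 1, 1].
max_i inc[i]+dec[i]−1 = 7, with one witness 39, 35, 33, 29, 13, 6, 1.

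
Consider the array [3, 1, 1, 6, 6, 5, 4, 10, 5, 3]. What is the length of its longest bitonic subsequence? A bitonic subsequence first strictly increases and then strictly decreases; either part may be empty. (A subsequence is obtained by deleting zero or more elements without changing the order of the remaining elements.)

5

Let inc[i] be the LIS ending at i and dec[i] the longest strictly decreasing subsequence starting at i. inc = [1, 1, 1, 2, 2, 2, 2, 3, 3, 2], dec = [2, 1, 1, 4, 4, 3, 2, 3, 2, 1].
max_i inc[i]+dec[i]−1 = 5, with one witness 3, 6, 5, 4, 3.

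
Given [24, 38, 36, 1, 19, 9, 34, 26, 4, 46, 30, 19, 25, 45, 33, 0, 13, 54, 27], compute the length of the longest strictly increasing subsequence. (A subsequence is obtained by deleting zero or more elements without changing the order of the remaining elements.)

6

Scanning left to right, the best length ending at each element is: 24→1, 38→2, 36→2, 1→1, 19→2, 9→2, 34→3, 26→3, 4→2, 46→4, 30→4, 19→3, 25→4, 45→5, 33→5, 0→1, 13→3, 54→6, 27→5.
So the longest increasing subsequence has length 6, e.g. 1, 19, 26, 30, 45, 54.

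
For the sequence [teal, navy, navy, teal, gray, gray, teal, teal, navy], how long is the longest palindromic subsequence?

6

One longest palindromic subsequence is navy teal gray gray teal navy (positions 2,4,5,6,8,9); it reads the same forward and backward, and the interval DP gives dp[1][9] = 6.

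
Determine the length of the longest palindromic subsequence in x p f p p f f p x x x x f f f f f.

10

One longest palindromic subsequence is fffxxxxfff (positions 3,6,7,9,10,11,12,15,16,17); it reads the same forward and backward, and the interval DP gives dp[1][17] = 10.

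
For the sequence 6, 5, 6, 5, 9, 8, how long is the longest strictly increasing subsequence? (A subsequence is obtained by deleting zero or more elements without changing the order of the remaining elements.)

Scanning left to right, the best length ending at each element is: 6→1, 5→1, 6→2, 5→1, 9→3, 8→3.
So the longest increasing subsequence has length 3, e.g. 5, 6, 9.

3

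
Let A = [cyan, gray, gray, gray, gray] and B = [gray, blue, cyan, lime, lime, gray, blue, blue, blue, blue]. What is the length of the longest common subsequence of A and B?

2

Backtracking the LCS table gives one alignment: cyan (A1,B3) → gray (A2,B6).
So the longest common subsequence has length 2.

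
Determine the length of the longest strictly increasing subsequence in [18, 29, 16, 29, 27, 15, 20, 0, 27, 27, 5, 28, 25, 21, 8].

Let dp[i] be the longest increasing subsequence ending at position i. Then dp = [1, 2, 1, 2, 2, 1, 2, 1, 3, 3, 2, 4, 3, 3, 3].
The maximum is 4; one witness is 18, 20, 27, 28 at positions 1,7,9,12.

4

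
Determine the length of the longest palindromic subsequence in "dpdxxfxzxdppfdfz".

11

One longest palindromic subsequence is dpdxxfxxdpd (positions 1,2,3,4,5,6,7,9,10,12,14); it reads the same forward and backward, and the interval DP gives dp[1][16] = 11.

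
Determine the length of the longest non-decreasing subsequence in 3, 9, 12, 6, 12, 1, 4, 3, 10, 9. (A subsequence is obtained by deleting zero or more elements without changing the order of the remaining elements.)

Scanning left to right, the best length ending at each element is: 3→1, 9→2, 12→3, 6→2, 12→4, 1→1, 4→2, 3→2, 10→3, 9→3.
So the longest non-decreasing subsequence has length 4, e.g. 3, 9, 12, 12.

4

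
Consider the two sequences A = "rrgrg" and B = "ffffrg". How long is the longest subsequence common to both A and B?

A longest common subsequence is rg (length 2); the LCS DP confirms no longer common subsequence exists.

2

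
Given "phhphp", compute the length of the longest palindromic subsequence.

Using dp[i][j] = 2 + dp[i+1][j−1] if the ends match, else max(dp[i+1][j], dp[i][j−1]):
dp[1][6] = 5. A witness is phphp at positions 1,2,4,5,6.

5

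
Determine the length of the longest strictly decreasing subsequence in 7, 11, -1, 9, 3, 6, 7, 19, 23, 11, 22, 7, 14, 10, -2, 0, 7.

5

One longest decreasing subsequence is 23, 22, 14, 10, -2 (positions 9,11,13,14,15), of length 5; no longer one exists.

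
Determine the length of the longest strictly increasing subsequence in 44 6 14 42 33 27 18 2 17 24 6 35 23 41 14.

Scanning left to right, the best length ending at each element is: 44→1, 6→1, 14→2, 42→3, 33→3, 27→3, 18→3, 2→1, 17→3, 24→4, 6→2, 35→5, 23→4, 41→6, 14→3.
So the longest increasing subsequence has length 6, e.g. 6, 14, 18, 24, 35, 41.

6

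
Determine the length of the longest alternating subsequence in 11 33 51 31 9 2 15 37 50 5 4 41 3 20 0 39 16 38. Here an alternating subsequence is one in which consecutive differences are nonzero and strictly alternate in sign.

12

Track the best alternating length ending on an up-step vs a down-step at each position: up/down = 1/1, 2/1, 2/1, 2/3, 1/3, 1/3, 4/3, 4/3, 4/3, 4/5, 4/5, 6/5, 4/7, 8/7, 1/9, 10/7, 10/11, 12/11.
The maximum over both is 12; one such subsequence is 11, 33, 9, 15, 5, 41, 3, 20, 0, 39, 16, 38.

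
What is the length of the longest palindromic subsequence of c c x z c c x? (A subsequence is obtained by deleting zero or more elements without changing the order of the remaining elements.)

5

One longest palindromic subsequence is cczcc (positions 1,2,4,5,6); it reads the same forward and backward, and the interval DP gives dp[1][7] = 5.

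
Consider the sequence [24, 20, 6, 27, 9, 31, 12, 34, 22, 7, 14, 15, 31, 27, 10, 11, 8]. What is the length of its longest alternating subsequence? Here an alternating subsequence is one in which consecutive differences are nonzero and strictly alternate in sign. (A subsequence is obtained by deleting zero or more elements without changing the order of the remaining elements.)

Track the best alternating length ending on an up-step vs a down-step at each position: up/down = 1/1, 1/2, 1/2, 3/1, 3/4, 5/1, 5/6, 7/1, 7/8, 3/8, 9/8, 9/8, 9/8, 9/10, 9/10, 11/10, 9/12.
The maximum over both is 12; one such subsequence is 24, 20, 27, 9, 31, 12, 34, 7, 14, 10, 11, 8.

12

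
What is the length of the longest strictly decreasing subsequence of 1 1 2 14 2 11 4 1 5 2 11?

4

Let dp[i] be the longest decreasing subsequence ending at position i. Then dp = [1, 1, 1, 1, 2, 2, 3, 4, 3, 4, 2].
The maximum is 4; one witness is 14, 11, 4, 1 at positions 4,6,7,8.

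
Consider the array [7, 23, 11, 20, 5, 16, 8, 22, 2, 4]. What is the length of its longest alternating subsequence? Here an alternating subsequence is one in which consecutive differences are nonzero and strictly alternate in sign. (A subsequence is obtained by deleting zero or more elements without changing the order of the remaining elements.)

Track the best alternating length ending on an up-step vs a down-step at each position: up/down = 1/1, 2/1, 2/3, 4/3, 1/5, 6/5, 6/7, 8/3, 1/9, 10/9.
The maximum over both is 10; one such subsequence is 7, 23, 11, 20, 5, 16, 8, 22, 2, 4.

10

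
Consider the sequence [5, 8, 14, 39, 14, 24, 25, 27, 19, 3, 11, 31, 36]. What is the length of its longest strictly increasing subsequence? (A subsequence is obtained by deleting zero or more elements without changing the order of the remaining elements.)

8

Let dp[i] be the longest increasing subsequence ending at position i. Then dp = [1, 2, 3, 4, 3, 4, 5, 6, 4, 1, 3, 7, 8].
The maximum is 8; one witness is 5, 8, 14, 24, 25, 27, 31, 36 at positions 1,2,3,6,7,8,12,13.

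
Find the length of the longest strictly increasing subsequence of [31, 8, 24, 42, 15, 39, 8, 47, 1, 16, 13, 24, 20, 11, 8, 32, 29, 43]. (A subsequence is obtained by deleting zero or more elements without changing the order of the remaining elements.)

6

Scanning left to right, the best length ending at each element is: 31→1, 8→1, 24→2, 42→3, 15→2, 39→3, 8→1, 47→4, 1→1, 16→3, 13→2, 24→4, 20→4, 11→2, 8→2, 32→5, 29→5, 43→6.
So the longest increasing subsequence has length 6, e.g. 8, 15, 16, 24, 32, 43.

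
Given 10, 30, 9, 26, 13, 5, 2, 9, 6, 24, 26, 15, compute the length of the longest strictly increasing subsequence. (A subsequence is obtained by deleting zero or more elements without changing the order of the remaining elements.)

4

One longest increasing subsequence is 10, 13, 24, 26 (positions 1,5,10,11), of length 4; no longer one exists.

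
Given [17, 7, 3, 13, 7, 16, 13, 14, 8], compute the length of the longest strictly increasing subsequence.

Scanning left to right, the best length ending at each element is: 17→1, 7→1, 3→1, 13→2, 7→2, 16→3, 13→3, 14→4, 8→3.
So the longest increasing subsequence has length 4, e.g. 3, 7, 13, 14.

4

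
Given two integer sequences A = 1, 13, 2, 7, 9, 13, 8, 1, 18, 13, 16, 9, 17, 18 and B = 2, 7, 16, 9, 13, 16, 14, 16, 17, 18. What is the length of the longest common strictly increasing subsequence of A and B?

For each value that appears in both, track the longest common increasing run ending there.
The best achievable length is 7; one witness is 2, 7, 9, 13, 16, 17, 18 (A-positions 3,4,5,6,11,13,14, B-positions 1,2,4,5,6,9,10).

7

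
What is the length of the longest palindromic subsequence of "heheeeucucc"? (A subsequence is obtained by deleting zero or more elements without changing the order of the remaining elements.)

Using dp[i][j] = 2 + dp[i+1][j−1] if the ends match, else max(dp[i+1][j], dp[i][j−1]):
dp[1][11] = 4. A witness is eeee at positions 2,4,5,6.

4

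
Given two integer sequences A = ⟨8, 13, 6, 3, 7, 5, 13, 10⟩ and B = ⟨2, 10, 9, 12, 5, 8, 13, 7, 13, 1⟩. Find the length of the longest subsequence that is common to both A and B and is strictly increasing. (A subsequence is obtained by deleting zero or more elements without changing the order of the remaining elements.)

For each value that appears in both, track the longest common increasing run ending there.
The best achievable length is 2; one witness is 8, 13 (A-positions 1,2, B-positions 6,7).

2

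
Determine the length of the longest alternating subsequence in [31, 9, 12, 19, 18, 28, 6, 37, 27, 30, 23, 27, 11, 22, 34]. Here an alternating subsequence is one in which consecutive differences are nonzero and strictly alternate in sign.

13

A longest alternating subsequence is 31, 9, 19, 18, 28, 6, 37, 27, 30, 23, 27, 11, 22 (positions 1,2,4,5,6,7,8,9,10,11,12,13,14); its 12 consecutive differences strictly alternate in sign, and length 13 is optimal.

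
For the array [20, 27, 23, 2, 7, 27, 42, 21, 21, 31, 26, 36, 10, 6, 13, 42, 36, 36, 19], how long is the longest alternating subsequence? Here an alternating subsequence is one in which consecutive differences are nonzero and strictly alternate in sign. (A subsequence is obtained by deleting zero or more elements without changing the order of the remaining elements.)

11

Track the best alternating length ending on an up-step vs a down-step at each position: up/down = 1/1, 2/1, 2/3, 1/3, 4/3, 4/1, 4/1, 4/5, 4/5, 6/5, 6/7, 8/5, 4/9, 4/9, 10/9, 10/1, 10/11, 10/11, 10/11.
The maximum over both is 11; one such subsequence is 20, 27, 23, 27, 21, 31, 26, 36, 10, 42, 36.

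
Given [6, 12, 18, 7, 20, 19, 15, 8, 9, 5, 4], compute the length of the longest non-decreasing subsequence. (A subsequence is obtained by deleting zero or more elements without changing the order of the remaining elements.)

Scanning left to right, the best length ending at each element is: 6→1, 12→2, 18→3, 7→2, 20→4, 19→4, 15→3, 8→3, 9→4, 5→1, 4→1.
So the longest non-decreasing subsequence has length 4, e.g. 6, 12, 18, 20.

4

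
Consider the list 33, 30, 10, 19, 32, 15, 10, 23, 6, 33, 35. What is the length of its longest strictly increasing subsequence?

5

One longest increasing subsequence is 10, 19, 32, 33, 35 (positions 3,4,5,10,11), of length 5; no longer one exists.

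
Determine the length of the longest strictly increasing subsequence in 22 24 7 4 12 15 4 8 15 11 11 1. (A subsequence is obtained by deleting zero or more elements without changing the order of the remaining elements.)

Let dp[i] be the longest increasing subsequence ending at position i. Then dp = [1, 2, 1, 1, 2, 3, 1, 2, 3, 3, 3, 1].
The maximum is 3; one witness is 7, 12, 15 at positions 3,5,6.

3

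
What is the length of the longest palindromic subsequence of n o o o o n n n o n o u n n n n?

11

Using dp[i][j] = 2 + dp[i+1][j−1] if the ends match, else max(dp[i+1][j], dp[i][j−1]):
dp[1][16] = 11. A witness is nnnnononnnn at positions 1,6,7,8,9,10,11,13,14,15,16.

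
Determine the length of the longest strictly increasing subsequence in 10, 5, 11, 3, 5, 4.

2

One longest increasing subsequence is 10, 11 (positions 1,3), of length 2; no longer one exists.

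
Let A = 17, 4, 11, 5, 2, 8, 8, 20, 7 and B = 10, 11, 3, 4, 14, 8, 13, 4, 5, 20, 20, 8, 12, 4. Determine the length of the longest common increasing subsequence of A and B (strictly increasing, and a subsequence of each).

3

A longest common strictly increasing subsequence is 4, 8, 20 (length 3); it appears in order in both A and B, and no longer such subsequence exists.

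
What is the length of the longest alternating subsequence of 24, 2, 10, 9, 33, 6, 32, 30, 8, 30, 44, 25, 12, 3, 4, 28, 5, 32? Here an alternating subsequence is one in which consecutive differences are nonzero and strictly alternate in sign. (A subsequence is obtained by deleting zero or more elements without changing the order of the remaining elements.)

13

A longest alternating subsequence is 24, 2, 10, 9, 33, 6, 32, 8, 30, 25, 28, 5, 32 (positions 1,2,3,4,5,6,7,9,10,12,16,17,18); its 12 consecutive differences strictly alternate in sign, and length 13 is optimal.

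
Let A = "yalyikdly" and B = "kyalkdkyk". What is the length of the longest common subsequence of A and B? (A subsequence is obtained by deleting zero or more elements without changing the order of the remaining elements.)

6

A longest common subsequence is yalkdy (length 6); the LCS DP confirms no longer common subsequence exists.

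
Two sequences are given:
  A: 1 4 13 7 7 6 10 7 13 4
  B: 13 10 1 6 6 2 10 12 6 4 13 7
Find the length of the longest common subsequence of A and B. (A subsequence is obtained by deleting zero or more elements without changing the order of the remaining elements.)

4

Backtracking the LCS table gives one alignment: 1 (A1,B3) → 4 (A2,B10) → 13 (A3,B11) → 7 (A8,B12).
So the longest common subsequence has length 4.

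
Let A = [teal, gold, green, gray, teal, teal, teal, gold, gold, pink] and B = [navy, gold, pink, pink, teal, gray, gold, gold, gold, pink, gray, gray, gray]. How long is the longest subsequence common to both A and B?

5

Backtracking the LCS table gives one alignment: teal (A1,B5) → gold (A2,B7) → gold (A8,B8) → gold (A9,B9) → pink (A10,B10).
So the longest common subsequence has length 5.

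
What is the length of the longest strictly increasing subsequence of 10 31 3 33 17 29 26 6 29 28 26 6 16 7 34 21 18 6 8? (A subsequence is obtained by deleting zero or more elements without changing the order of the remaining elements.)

Scanning left to right, the best length ending at each element is: 10→1, 31→2, 3→1, 33→3, 17→2, 29→3, 26→3, 6→2, 29→4, 28→4, 26→3, 6→2, 16→3, 7→3, 34→5, 21→4, 18→4, 6→2, 8→4.
So the longest increasing subsequence has length 5, e.g. 10, 17, 26, 29, 34.

5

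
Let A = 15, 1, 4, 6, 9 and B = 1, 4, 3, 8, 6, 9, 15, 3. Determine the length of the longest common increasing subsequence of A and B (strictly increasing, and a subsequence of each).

A longest common strictly increasing subsequence is 1, 4, 6, 9 (length 4); it appears in order in both A and B, and no longer such subsequence exists.

4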